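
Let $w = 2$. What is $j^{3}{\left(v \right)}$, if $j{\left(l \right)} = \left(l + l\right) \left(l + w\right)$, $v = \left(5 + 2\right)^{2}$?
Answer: $124850059992$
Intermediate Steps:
$v = 49$ ($v = 7^{2} = 49$)
$j{\left(l \right)} = 2 l \left(2 + l\right)$ ($j{\left(l \right)} = \left(l + l\right) \left(l + 2\right) = 2 l \left(2 + l\right)$)
$j^{3}{\left(v \right)} = \left(2 \cdot 49 \left(2 + 49\right)\right)^{3} = \left(2 \cdot 49 \cdot 51\right)^{3} = 4998^{3} = 124850059992$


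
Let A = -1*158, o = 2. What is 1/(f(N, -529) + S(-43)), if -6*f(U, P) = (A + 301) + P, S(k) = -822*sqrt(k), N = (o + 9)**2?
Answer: 579/261526957 + 7398*I*sqrt(43)/261526957 ≈ 2.2139e-6 + 0.0001855*I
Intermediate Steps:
N = 121 (N = (2 + 9)**2 = 11**2 = 121)
A = -158
f(U, P) = -143/6 - P/6 (f(U, P) = -((-158 + 301) + P)/6 = -(143 + P)/6 = -143/6 - P/6)
1/(f(N, -529) + S(-43)) = 1/((-143/6 - 1/6*(-529)) - 822*I*sqrt(43)) = 1/((-143/6 + 529/6) - 822*I*sqrt(43)) = 1/(193/3 - 822*I*sqrt(43))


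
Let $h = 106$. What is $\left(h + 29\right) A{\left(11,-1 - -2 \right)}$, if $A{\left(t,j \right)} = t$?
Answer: $1485$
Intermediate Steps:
$\left(h + 29\right) A{\left(11,-1 - -2 \right)} = \left(106 + 29\right) 11 = 135 \cdot 11 = 1485$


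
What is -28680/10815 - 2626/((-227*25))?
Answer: -8957254/4091675 ≈ -2.1891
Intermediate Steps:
-28680/10815 - 2626/((-227*25)) = -28680*1/10815 - 2626/(-5675) = -1912/721 - 2626*(-1/5675) = -1912/721 + 2626/5675 = -8957254/4091675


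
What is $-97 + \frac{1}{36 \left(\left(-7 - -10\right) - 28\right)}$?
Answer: $- \frac{87301}{900} \approx -97.001$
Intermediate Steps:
$-97 + \frac{1}{36 \left(\left(-7 - -10\right) - 28\right)} = -97 + \frac{1}{36 \left(\left(-7 + 10\right) - 28\right)} = -97 + \frac{1}{36 \left(3 - 28\right)} = -97 + \frac{1}{36 \left(-25\right)} = -97 + \frac{1}{-900} = -97 - \frac{1}{900} = - \frac{87301}{900}$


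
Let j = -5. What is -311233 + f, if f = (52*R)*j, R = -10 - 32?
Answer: -300313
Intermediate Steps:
R = -42
f = 10920 (f = (52*(-42))*(-5) = -2184*(-5) = 10920)
-311233 + f = -311233 + 10920 = -300313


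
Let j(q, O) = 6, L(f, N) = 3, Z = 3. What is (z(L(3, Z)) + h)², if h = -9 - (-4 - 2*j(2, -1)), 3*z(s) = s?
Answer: 64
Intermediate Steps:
z(s) = s/3
h = 7 (h = -9 - (-4 - 2*6) = -9 - (-4 - 12) = -9 - 1*(-16) = -9 + 16 = 7)
(z(L(3, Z)) + h)² = ((⅓)*3 + 7)² = (1 + 7)² = 8² = 64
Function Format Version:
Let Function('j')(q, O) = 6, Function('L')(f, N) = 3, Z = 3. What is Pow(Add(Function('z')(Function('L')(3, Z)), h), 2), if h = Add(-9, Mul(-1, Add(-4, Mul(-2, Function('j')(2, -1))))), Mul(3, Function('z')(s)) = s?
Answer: 64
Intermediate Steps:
Function('z')(s) = Mul(Rational(1, 3), s)
h = 7 (h = Add(-9, Mul(-1, Add(-4, Mul(-2, 6)))) = Add(-9, Mul(-1, Add(-4, -12))) = Add(-9, Mul(-1, -16)) = Add(-9, 16) = 7)
Pow(Add(Function('z')(Function('L')(3, Z)), h), 2) = Pow(Add(Mul(Rational(1, 3), 3), 7), 2) = Pow(Add(1, 7), 2) = Pow(8, 2) = 64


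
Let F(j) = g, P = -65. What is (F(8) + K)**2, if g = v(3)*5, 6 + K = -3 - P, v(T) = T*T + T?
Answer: 13456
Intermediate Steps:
v(T) = T + T**2 (v(T) = T**2 + T = T + T**2)
K = 56 (K = -6 + (-3 - 1*(-65)) = -6 + (-3 + 65) = -6 + 62 = 56)
g = 60 (g = (3*(1 + 3))*5 = (3*4)*5 = 12*5 = 60)
F(j) = 60
(F(8) + K)**2 = (60 + 56)**2 = 116**2 = 13456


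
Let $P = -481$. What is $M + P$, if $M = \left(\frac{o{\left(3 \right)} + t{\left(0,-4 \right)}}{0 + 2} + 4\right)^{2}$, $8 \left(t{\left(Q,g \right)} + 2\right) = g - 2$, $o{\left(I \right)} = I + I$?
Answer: $- \frac{28759}{64} \approx -449.36$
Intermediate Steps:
$o{\left(I \right)} = 2 I$
$t{\left(Q,g \right)} = - \frac{9}{4} + \frac{g}{8}$ ($t{\left(Q,g \right)} = -2 + \frac{g - 2}{8} = -2 + \frac{-2 + g}{8} = -2 + \left(- \frac{1}{4} + \frac{g}{8}\right) = - \frac{9}{4} + \frac{g}{8}$)
$M = \frac{2025}{64}$ ($M = \left(\frac{2 \cdot 3 + \left(- \frac{9}{4} + \frac{1}{8} \left(-4\right)\right)}{0 + 2} + 4\right)^{2} = \left(\frac{6 - \frac{11}{4}}{2} + 4\right)^{2} = \left(\left(6 - \frac{11}{4}\right) \frac{1}{2} + 4\right)^{2} = \left(\frac{13}{4} \cdot \frac{1}{2} + 4\right)^{2} = \left(\frac{13}{8} + 4\right)^{2} = \left(\frac{45}{8}\right)^{2} = \frac{2025}{64} \approx 31.641$)
$M + P = \frac{2025}{64} - 481 = - \frac{28759}{64}$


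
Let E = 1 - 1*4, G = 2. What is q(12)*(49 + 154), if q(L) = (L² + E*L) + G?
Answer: 22330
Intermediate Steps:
E = -3 (E = 1 - 4 = -3)
q(L) = 2 + L² - 3*L (q(L) = (L² - 3*L) + 2 = 2 + L² - 3*L)
q(12)*(49 + 154) = (2 + 12² - 3*12)*(49 + 154) = (2 + 144 - 36)*203 = 110*203 = 22330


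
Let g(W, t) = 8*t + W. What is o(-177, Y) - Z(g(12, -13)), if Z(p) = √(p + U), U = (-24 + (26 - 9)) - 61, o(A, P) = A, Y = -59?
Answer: -177 - 4*I*√10 ≈ -177.0 - 12.649*I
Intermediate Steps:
g(W, t) = W + 8*t
U = -68 (U = (-24 + 17) - 61 = -7 - 61 = -68)
Z(p) = √(-68 + p) (Z(p) = √(p - 68) = √(-68 + p))
o(-177, Y) - Z(g(12, -13)) = -177 - √(-68 + (12 + 8*(-13))) = -177 - √(-68 + (12 - 104)) = -177 - √(-68 - 92) = -177 - √(-160) = -177 - 4*I*√10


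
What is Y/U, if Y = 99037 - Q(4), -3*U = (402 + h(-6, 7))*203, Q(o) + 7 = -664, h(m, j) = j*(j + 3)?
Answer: -10683/3422 ≈ -3.1219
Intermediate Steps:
h(m, j) = j*(3 + j)
Q(o) = -671 (Q(o) = -7 - 664 = -671)
U = -95816/3 (U = -(402 + 7*(3 + 7))*203/3 = -(402 + 7*10)*203/3 = -(402 + 70)*203/3 = -472*203/3 = -1/3*95816 = -95816/3 ≈ -31939.)
Y = 99708 (Y = 99037 - 1*(-671) = 99037 + 671 = 99708)
Y/U = 99708/(-95816/3) = 99708*(-3/95816) = -10683/3422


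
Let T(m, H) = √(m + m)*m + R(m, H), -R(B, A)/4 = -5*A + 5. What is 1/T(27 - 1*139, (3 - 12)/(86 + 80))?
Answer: -10375/1382868606 + 110224*I*√14/691434303 ≈ -7.5025e-6 + 0.00059647*I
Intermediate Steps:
R(B, A) = -20 + 20*A (R(B, A) = -4*(-5*A + 5) = -4*(5 - 5*A) = -20 + 20*A)
T(m, H) = -20 + 20*H + √2*m^(3/2) (T(m, H) = √(m + m)*m + (-20 + 20*H) = √(2*m)*m + (-20 + 20*H) = (√2*√m)*m + (-20 + 20*H) = √2*m^(3/2) + (-20 + 20*H) = -20 + 20*H + √2*m^(3/2))
1/T(27 - 1*139, (3 - 12)/(86 + 80)) = 1/(-20 + 20*((3 - 12)/(86 + 80)) + √2*(27 - 1*139)^(3/2)) = 1/(-20 + 20*(-9/166) + √2*(27 - 139)^(3/2)) = 1/(-20 + 20*(-9*1/166) + √2*(-112)^(3/2)) = 1/(-20 + 20*(-9/166) + √2*(-448*I*√7)) = 1/(-20 - 90/83 - 448*I*√14) = 1/(-1750/83 - 448*I*√14)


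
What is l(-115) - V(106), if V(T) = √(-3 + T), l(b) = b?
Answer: -115 - √103 ≈ -125.15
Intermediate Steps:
l(-115) - V(106) = -115 - √(-3 + 106) = -115 - √103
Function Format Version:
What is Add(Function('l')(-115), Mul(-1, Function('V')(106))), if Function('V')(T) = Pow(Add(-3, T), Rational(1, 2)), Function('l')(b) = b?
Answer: Add(-115, Mul(-1, Pow(103, Rational(1, 2)))) ≈ -125.15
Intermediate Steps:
Add(Function('l')(-115), Mul(-1, Function('V')(106))) = Add(-115, Mul(-1, Pow(Add(-3, 106), Rational(1, 2)))) = Add(-115, Mul(-1, Pow(103, Rational(1, 2))))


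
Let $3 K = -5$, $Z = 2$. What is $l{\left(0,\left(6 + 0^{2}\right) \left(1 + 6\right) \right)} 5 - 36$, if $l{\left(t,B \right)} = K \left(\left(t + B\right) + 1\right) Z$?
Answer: $- \frac{2258}{3} \approx -752.67$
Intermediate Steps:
$K = - \frac{5}{3}$ ($K = \frac{1}{3} \left(-5\right) = - \frac{5}{3} \approx -1.6667$)
$l{\left(t,B \right)} = - \frac{10}{3} - \frac{10 B}{3} - \frac{10 t}{3}$ ($l{\left(t,B \right)} = - \frac{5 \left(\left(t + B\right) + 1\right)}{3} \cdot 2 = - \frac{5 \left(\left(B + t\right) + 1\right)}{3} \cdot 2 = - \frac{5 \left(1 + B + t\right)}{3} \cdot 2 = \left(- \frac{5}{3} - \frac{5 B}{3} - \frac{5 t}{3}\right) 2 = - \frac{10}{3} - \frac{10 B}{3} - \frac{10 t}{3}$)
$l{\left(0,\left(6 + 0^{2}\right) \left(1 + 6\right) \right)} 5 - 36 = \left(- \frac{10}{3} - \frac{10 \left(6 + 0^{2}\right) \left(1 + 6\right)}{3} - 0\right) 5 - 36 = \left(- \frac{10}{3} - \frac{10 \left(6 + 0\right) 7}{3} + 0\right) 5 - 36 = \left(- \frac{10}{3} - \frac{10 \cdot 6 \cdot 7}{3} + 0\right) 5 - 36 = \left(- \frac{10}{3} - 140 + 0\right) 5 - 36 = \left(- \frac{430}{3}\right) 5 - 36 = - \frac{2150}{3} - 36 = - \frac{2258}{3}$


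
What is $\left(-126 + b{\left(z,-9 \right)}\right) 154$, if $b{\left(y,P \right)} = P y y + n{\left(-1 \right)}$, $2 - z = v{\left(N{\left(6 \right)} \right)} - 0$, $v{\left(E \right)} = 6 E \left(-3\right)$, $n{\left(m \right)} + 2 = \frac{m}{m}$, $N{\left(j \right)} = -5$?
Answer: $-10752742$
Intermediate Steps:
$n{\left(m \right)} = -1$ ($n{\left(m \right)} = -2 + \frac{m}{m} = -2 + 1 = -1$)
$v{\left(E \right)} = - 18 E$
$z = -88$ ($z = 2 - \left(\left(-18\right) \left(-5\right) - 0\right) = 2 - \left(90 + 0\right) = 2 - 90 = -88$)
$b{\left(y,P \right)} = -1 + P y^{2}$ ($b{\left(y,P \right)} = P y y - 1 = P y^{2} - 1 = -1 + P y^{2}$)
$\left(-126 + b{\left(z,-9 \right)}\right) 154 = \left(-126 - \left(1 + 9 \left(-88\right)^{2}\right)\right) 154 = \left(-126 - 69697\right) 154 = \left(-69823\right) 154 = -10752742$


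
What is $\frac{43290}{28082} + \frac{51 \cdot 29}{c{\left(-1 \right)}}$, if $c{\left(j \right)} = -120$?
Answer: $- \frac{6056413}{561640} \approx -10.783$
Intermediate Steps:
$\frac{43290}{28082} + \frac{51 \cdot 29}{c{\left(-1 \right)}} = \frac{43290}{28082} + \frac{51 \cdot 29}{-120} = 43290 \cdot \frac{1}{28082} + 1479 \left(- \frac{1}{120}\right) = \frac{21645}{14041} - \frac{493}{40} = - \frac{6056413}{561640}$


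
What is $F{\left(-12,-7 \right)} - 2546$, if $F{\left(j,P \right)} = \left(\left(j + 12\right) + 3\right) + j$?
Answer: $-2555$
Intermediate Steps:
$F{\left(j,P \right)} = 15 + 2 j$ ($F{\left(j,P \right)} = \left(\left(12 + j\right) + 3\right) + j = \left(15 + j\right) + j = 15 + 2 j$)
$F{\left(-12,-7 \right)} - 2546 = \left(15 + 2 \left(-12\right)\right) - 2546 = \left(15 - 24\right) - 2546 = -9 - 2546 = -2555$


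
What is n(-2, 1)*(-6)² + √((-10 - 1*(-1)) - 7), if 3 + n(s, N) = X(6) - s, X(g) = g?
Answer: 180 + 4*I ≈ 180.0 + 4.0*I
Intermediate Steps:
n(s, N) = 3 - s (n(s, N) = -3 + (6 - s) = 3 - s)
n(-2, 1)*(-6)² + √((-10 - 1*(-1)) - 7) = (3 - 1*(-2))*(-6)² + √((-10 - 1*(-1)) - 7) = (3 + 2)*36 + √((-10 + 1) - 7) = 5*36 + √(-9 - 7) = 180 + √(-16) = 180 + 4*I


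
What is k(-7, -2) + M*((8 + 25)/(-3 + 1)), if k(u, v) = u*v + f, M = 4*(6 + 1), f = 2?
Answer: -446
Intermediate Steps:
M = 28 (M = 4*7 = 28)
k(u, v) = 2 + u*v (k(u, v) = u*v + 2 = 2 + u*v)
k(-7, -2) + M*((8 + 25)/(-3 + 1)) = (2 - 7*(-2)) + 28*((8 + 25)/(-3 + 1)) = (2 + 14) + 28*(33/(-2)) = 16 + 28*(33*(-1/2)) = 16 + 28*(-33/2) = 16 - 462 = -446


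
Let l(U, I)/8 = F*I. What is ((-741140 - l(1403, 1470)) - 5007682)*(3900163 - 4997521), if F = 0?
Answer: 6308515812276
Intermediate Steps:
l(U, I) = 0 (l(U, I) = 8*(0*I) = 8*0 = 0)
((-741140 - l(1403, 1470)) - 5007682)*(3900163 - 4997521) = ((-741140 - 1*0) - 5007682)*(3900163 - 4997521) = ((-741140 + 0) - 5007682)*(-1097358) = (-741140 - 5007682)*(-1097358) = -5748822*(-1097358) = 6308515812276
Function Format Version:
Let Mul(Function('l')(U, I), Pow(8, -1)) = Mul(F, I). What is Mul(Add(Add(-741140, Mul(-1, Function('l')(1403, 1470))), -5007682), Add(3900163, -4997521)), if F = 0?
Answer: 6308515812276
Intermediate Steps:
Function('l')(U, I) = 0 (Function('l')(U, I) = Mul(8, Mul(0, I)) = Mul(8, 0) = 0)
Mul(Add(Add(-741140, Mul(-1, Function('l')(1403, 1470))), -5007682), Add(3900163, -4997521)) = Mul(Add(Add(-741140, Mul(-1, 0)), -5007682), Add(3900163, -4997521)) = Mul(Add(Add(-741140, 0), -5007682), -1097358) = Mul(Add(-741140, -5007682), -1097358) = Mul(-5748822, -1097358) = 6308515812276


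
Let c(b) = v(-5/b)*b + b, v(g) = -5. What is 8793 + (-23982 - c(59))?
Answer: -14953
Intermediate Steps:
c(b) = -4*b (c(b) = -5*b + b = -4*b)
8793 + (-23982 - c(59)) = 8793 + (-23982 - (-4)*59) = 8793 + (-23982 - 1*(-236)) = 8793 + (-23982 + 236) = 8793 - 23746 = -14953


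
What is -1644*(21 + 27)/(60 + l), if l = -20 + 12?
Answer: -19728/13 ≈ -1517.5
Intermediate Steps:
l = -8
-1644*(21 + 27)/(60 + l) = -1644*(21 + 27)/(60 - 8) = -78912/52 = -1644*12/13 = -19728/13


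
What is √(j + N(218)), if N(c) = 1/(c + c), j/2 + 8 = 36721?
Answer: √3489497333/218 ≈ 270.97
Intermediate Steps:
j = 73426 (j = -16 + 2*36721 = -16 + 73442 = 73426)
N(c) = 1/(2*c)
√(j + N(218)) = √(73426 + (½)/218) = √(73426 + (½)*(1/218)) = √(73426 + 1/436) = √(32013737/436) = √3489497333/218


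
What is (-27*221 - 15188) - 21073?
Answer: -42228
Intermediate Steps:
(-27*221 - 15188) - 21073 = (-5967 - 15188) - 21073 = -21155 - 21073 = -42228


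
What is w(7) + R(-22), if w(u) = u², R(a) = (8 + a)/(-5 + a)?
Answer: 1337/27 ≈ 49.518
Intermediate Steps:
R(a) = (8 + a)/(-5 + a)
w(7) + R(-22) = 7² + (8 - 22)/(-5 - 22) = 49 - 14/(-27) = 49 - 1/27*(-14) = 49 + 14/27 = 1337/27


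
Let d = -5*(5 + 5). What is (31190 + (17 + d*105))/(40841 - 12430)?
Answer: 25957/28411 ≈ 0.91362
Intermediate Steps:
d = -50 (d = -5*10 = -50)
(31190 + (17 + d*105))/(40841 - 12430) = (31190 + (17 - 50*105))/(40841 - 12430) = (31190 + (17 - 5250))/28411 = (31190 - 5233)*(1/28411) = 25957*(1/28411) = 25957/28411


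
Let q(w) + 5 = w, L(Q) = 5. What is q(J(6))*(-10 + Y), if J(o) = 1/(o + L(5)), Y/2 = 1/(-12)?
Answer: 549/11 ≈ 49.909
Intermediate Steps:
Y = -⅙ (Y = 2/(-12) = 2*(-1/12) = -⅙ ≈ -0.16667)
J(o) = 1/(5 + o) (J(o) = 1/(o + 5) = 1/(5 + o))
q(w) = -5 + w
q(J(6))*(-10 + Y) = (-5 + 1/(5 + 6))*(-10 - ⅙) = (-5 + 1/11)*(-61/6) = -54/11*(-61/6) = 549/11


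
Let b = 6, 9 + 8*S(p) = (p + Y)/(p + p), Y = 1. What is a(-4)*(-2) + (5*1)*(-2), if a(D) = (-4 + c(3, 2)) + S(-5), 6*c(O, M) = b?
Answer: -37/20 ≈ -1.8500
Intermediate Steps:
S(p) = -9/8 + (1 + p)/(16*p) (S(p) = -9/8 + ((p + 1)/(p + p))/8 = -9/8 + ((1 + p)/((2*p)))/8 = -9/8 + ((1 + p)*(1/(2*p)))/8 = -9/8 + ((1 + p)/(2*p))/8 = -9/8 + (1 + p)/(16*p))
c(O, M) = 1 (c(O, M) = (⅙)*6 = 1)
a(D) = -163/40 (a(D) = (-4 + 1) + (1/16)*(1 - 17*(-5))/(-5) = -3 + (1/16)*(-⅕)*(1 + 85) = -3 + (1/16)*(-⅕)*86 = -3 - 43/40 = -163/40)
a(-4)*(-2) + (5*1)*(-2) = -163/40*(-2) + (5*1)*(-2) = 163/20 + 5*(-2) = 163/20 - 10 = -37/20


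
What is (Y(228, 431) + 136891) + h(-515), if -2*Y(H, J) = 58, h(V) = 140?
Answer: 137002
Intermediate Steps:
Y(H, J) = -29 (Y(H, J) = -1/2*58 = -29)
(Y(228, 431) + 136891) + h(-515) = (-29 + 136891) + 140 = 136862 + 140 = 137002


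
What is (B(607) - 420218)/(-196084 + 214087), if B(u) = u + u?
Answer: -139668/6001 ≈ -23.274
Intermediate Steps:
B(u) = 2*u
(B(607) - 420218)/(-196084 + 214087) = (2*607 - 420218)/(-196084 + 214087) = (1214 - 420218)/18003 = -419004*1/18003 = -139668/6001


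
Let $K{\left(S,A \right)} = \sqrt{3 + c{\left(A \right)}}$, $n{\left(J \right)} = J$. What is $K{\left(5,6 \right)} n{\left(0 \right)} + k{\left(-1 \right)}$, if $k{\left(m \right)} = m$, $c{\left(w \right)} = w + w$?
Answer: $-1$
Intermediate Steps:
$c{\left(w \right)} = 2 w$
$K{\left(S,A \right)} = \sqrt{3 + 2 A}$
$K{\left(5,6 \right)} n{\left(0 \right)} + k{\left(-1 \right)} = \sqrt{3 + 2 \cdot 6} \cdot 0 - 1 = \sqrt{3 + 12} \cdot 0 - 1 = \sqrt{15} \cdot 0 - 1 = 0 - 1 = -1$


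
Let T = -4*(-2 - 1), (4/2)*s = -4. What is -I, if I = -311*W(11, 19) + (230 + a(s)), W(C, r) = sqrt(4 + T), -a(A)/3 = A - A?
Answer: 1014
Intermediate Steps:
s = -2 (s = (1/2)*(-4) = -2)
T = 12 (T = -4*(-3) = 12)
a(A) = 0 (a(A) = -3*(A - A) = -3*0 = 0)
W(C, r) = 4 (W(C, r) = sqrt(4 + 12) = sqrt(16) = 4)
I = -1014 (I = -311*4 + (230 + 0) = -1244 + 230 = -1014)
-I = -1*(-1014) = 1014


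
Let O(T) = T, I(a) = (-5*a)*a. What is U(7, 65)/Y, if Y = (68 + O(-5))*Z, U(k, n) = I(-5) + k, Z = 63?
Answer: -118/3969 ≈ -0.029730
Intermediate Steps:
I(a) = -5*a²
U(k, n) = -125 + k (U(k, n) = -5*(-5)² + k = -5*25 + k = -125 + k)
Y = 3969 (Y = (68 - 5)*63 = 63*63 = 3969)
U(7, 65)/Y = (-125 + 7)/3969 = -118*1/3969 = -118/3969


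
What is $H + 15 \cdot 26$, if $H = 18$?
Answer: $408$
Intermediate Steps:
$H + 15 \cdot 26 = 18 + 15 \cdot 26 = 18 + 390 = 408$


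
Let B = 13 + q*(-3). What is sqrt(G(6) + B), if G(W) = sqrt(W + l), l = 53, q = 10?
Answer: sqrt(-17 + sqrt(59)) ≈ 3.0527*I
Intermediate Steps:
G(W) = sqrt(53 + W) (G(W) = sqrt(W + 53) = sqrt(53 + W))
B = -17 (B = 13 + 10*(-3) = 13 - 30 = -17)
sqrt(G(6) + B) = sqrt(sqrt(53 + 6) - 17) = sqrt(sqrt(59) - 17) = sqrt(-17 + sqrt(59))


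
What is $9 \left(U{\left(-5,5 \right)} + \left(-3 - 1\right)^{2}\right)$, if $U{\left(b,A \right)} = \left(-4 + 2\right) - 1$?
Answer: $117$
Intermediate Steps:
$U{\left(b,A \right)} = -3$ ($U{\left(b,A \right)} = -2 - 1 = -3$)
$9 \left(U{\left(-5,5 \right)} + \left(-3 - 1\right)^{2}\right) = 9 \left(-3 + \left(-3 - 1\right)^{2}\right) = 9 \left(-3 + \left(-4\right)^{2}\right) = 9 \left(-3 + 16\right) = 9 \cdot 13 = 117$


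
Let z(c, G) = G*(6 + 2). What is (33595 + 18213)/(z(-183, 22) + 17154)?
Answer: 25904/8665 ≈ 2.9895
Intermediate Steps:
z(c, G) = 8*G (z(c, G) = G*8 = 8*G)
(33595 + 18213)/(z(-183, 22) + 17154) = (33595 + 18213)/(8*22 + 17154) = 51808/(176 + 17154) = 51808/17330 = 51808*(1/17330) = 25904/8665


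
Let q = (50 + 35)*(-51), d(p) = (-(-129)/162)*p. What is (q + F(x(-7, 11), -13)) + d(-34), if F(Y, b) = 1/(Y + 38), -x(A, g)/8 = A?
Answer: -11070917/2538 ≈ -4362.1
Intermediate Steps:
x(A, g) = -8*A
F(Y, b) = 1/(38 + Y)
d(p) = 43*p/54 (d(p) = (-(-129)/162)*p = (-1*(-43/54))*p = 43*p/54)
q = -4335 (q = 85*(-51) = -4335)
(q + F(x(-7, 11), -13)) + d(-34) = (-4335 + 1/(38 - 8*(-7))) + (43/54)*(-34) = (-4335 + 1/(38 + 56)) - 731/27 = (-4335 + 1/94) - 731/27 = -407489/94 - 731/27 = -11070917/2538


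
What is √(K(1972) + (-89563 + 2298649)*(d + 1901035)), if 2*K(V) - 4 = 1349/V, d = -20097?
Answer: √16158495625363583394/1972 ≈ 2.0384e+6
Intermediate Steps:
K(V) = 2 + 1349/(2*V) (K(V) = 2 + (1349/V)/2 = 2 + 1349/(2*V))
√(K(1972) + (-89563 + 2298649)*(d + 1901035)) = √((2 + (1349/2)/1972) + (-89563 + 2298649)*(-20097 + 1901035)) = √((2 + (1349/2)*(1/1972)) + 2209086*1880938) = √((2 + 1349/3944) + 4155153802668) = √(9237/3944 + 4155153802668) = √(16387926597731829/3944) = √16158495625363583394/1972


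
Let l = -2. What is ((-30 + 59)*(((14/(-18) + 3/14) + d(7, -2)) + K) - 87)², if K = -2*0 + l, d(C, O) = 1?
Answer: 278055625/15876 ≈ 17514.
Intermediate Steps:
K = -2 (K = -2*0 - 2 = 0 - 2 = -2)
((-30 + 59)*(((14/(-18) + 3/14) + d(7, -2)) + K) - 87)² = ((-30 + 59)*(((14/(-18) + 3/14) + 1) - 2) - 87)² = (29*(((14*(-1/18) + 3*(1/14)) + 1) - 2) - 87)² = (29*(((-7/9 + 3/14) + 1) - 2) - 87)² = (29*((-71/126 + 1) - 2) - 87)² = (29*(55/126 - 2) - 87)² = (29*(-197/126) - 87)² = (-5713/126 - 87)² = (-16675/126)² = 278055625/15876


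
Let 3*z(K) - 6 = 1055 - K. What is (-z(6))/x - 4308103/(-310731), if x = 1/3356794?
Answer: -122269804565829/103577 ≈ -1.1805e+9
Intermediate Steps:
x = 1/3356794 ≈ 2.9790e-7
z(K) = 1061/3 - K/3 (z(K) = 2 + (1055 - K)/3 = 2 + (1055/3 - K/3) = 1061/3 - K/3)
(-z(6))/x - 4308103/(-310731) = (-(1061/3 - 1/3*6))/(1/3356794) - 4308103/(-310731) = -(1061/3 - 2)*3356794 - 4308103*(-1/310731) = -1*1055/3*3356794 + 4308103/310731 = -1055/3*3356794 + 4308103/310731 = -3541417670/3 + 4308103/310731 = -122269804565829/103577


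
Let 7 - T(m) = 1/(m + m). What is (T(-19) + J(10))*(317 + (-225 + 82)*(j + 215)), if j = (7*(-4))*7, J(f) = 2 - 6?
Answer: -138000/19 ≈ -7263.2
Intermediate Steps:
J(f) = -4
j = -196 (j = -28*7 = -196)
T(m) = 7 - 1/(2*m) (T(m) = 7 - 1/(m + m) = 7 - 1/(2*m))
(T(-19) + J(10))*(317 + (-225 + 82)*(j + 215)) = ((7 - ½/(-19)) - 4)*(317 + (-225 + 82)*(-196 + 215)) = ((7 - ½*(-1/19)) - 4)*(317 - 143*19) = ((7 + 1/38) - 4)*(317 - 2717) = (267/38 - 4)*(-2400) = (115/38)*(-2400) = -138000/19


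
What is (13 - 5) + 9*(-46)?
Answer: -406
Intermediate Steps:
(13 - 5) + 9*(-46) = 8 - 414 = -406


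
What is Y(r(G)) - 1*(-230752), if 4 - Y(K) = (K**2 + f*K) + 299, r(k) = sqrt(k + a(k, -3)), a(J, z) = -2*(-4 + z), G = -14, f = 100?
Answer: 230457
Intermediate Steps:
a(J, z) = 8 - 2*z
r(k) = sqrt(14 + k) (r(k) = sqrt(k + (8 - 2*(-3))) = sqrt(k + (8 + 6)) = sqrt(k + 14) = sqrt(14 + k))
Y(K) = -295 - K**2 - 100*K (Y(K) = 4 - ((K**2 + 100*K) + 299) = 4 - (299 + K**2 + 100*K) = 4 + (-299 - K**2 - 100*K) = -295 - K**2 - 100*K)
Y(r(G)) - 1*(-230752) = (-295 - (sqrt(14 - 14))**2 - 100*sqrt(14 - 14)) - 1*(-230752) = (-295 - (sqrt(0))**2 - 100*sqrt(0)) + 230752 = (-295 - 1*0**2 - 100*0) + 230752 = (-295 - 1*0 + 0) + 230752 = (-295 + 0 + 0) + 230752 = -295 + 230752 = 230457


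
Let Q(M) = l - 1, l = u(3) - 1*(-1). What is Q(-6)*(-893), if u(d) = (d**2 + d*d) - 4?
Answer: -12502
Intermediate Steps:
u(d) = -4 + 2*d**2 (u(d) = (d**2 + d**2) - 4 = 2*d**2 - 4 = -4 + 2*d**2)
l = 15 (l = (-4 + 2*3**2) - 1*(-1) = (-4 + 2*9) + 1 = (-4 + 18) + 1 = 14 + 1 = 15)
Q(M) = 14 (Q(M) = 15 - 1 = 14)
Q(-6)*(-893) = 14*(-893) = -12502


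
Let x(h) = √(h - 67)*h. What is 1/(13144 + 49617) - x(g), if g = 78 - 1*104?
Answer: 1/62761 + 26*I*√93 ≈ 1.5933e-5 + 250.73*I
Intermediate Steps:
g = -26 (g = 78 - 104 = -26)
x(h) = h*√(-67 + h) (x(h) = √(-67 + h)*h = h*√(-67 + h))
1/(13144 + 49617) - x(g) = 1/(13144 + 49617) - (-26)*√(-67 - 26) = 1/62761 - (-26)*√(-93) = 1/62761 - (-26)*I*√93 = 1/62761 + 26*I*√93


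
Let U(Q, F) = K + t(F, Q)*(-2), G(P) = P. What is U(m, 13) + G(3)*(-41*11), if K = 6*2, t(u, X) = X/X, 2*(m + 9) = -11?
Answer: -1343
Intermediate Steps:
m = -29/2 (m = -9 + (½)*(-11) = -9 - 11/2 = -29/2 ≈ -14.500)
t(u, X) = 1
K = 12
U(Q, F) = 10 (U(Q, F) = 12 + 1*(-2) = 12 - 2 = 10)
U(m, 13) + G(3)*(-41*11) = 10 + 3*(-41*11) = 10 + 3*(-451) = 10 - 1353 = -1343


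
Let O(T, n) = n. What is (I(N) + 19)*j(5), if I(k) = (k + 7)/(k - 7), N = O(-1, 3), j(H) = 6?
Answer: 99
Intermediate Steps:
N = 3
I(k) = (7 + k)/(-7 + k)
(I(N) + 19)*j(5) = ((7 + 3)/(-7 + 3) + 19)*6 = (10/(-4) + 19)*6 = (-1/4*10 + 19)*6 = (-5/2 + 19)*6 = (33/2)*6 = 99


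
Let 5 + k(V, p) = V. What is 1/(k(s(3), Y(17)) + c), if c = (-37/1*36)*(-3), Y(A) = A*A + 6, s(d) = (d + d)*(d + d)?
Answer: 1/4027 ≈ 0.00024832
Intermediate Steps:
s(d) = 4*d**2 (s(d) = (2*d)*(2*d) = 4*d**2)
Y(A) = 6 + A**2 (Y(A) = A**2 + 6 = 6 + A**2)
k(V, p) = -5 + V
c = 3996 (c = (-37*1*36)*(-3) = -37*36*(-3) = -1332*(-3) = 3996)
1/(k(s(3), Y(17)) + c) = 1/((-5 + 4*3**2) + 3996) = 1/((-5 + 4*9) + 3996) = 1/((-5 + 36) + 3996) = 1/(31 + 3996) = 1/4027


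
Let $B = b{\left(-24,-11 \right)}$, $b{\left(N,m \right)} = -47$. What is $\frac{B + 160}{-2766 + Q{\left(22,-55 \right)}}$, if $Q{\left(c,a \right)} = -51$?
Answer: $- \frac{113}{2817} \approx -0.040114$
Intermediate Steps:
$B = -47$
$\frac{B + 160}{-2766 + Q{\left(22,-55 \right)}} = \frac{-47 + 160}{-2766 - 51} = \frac{113}{-2817} = 113 \left(- \frac{1}{2817}\right) = - \frac{113}{2817}$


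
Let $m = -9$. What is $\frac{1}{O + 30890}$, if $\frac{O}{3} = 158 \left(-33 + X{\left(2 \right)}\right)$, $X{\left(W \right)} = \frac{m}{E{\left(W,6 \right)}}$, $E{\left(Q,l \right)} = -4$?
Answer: $\frac{2}{32629} \approx 6.1295 \cdot 10^{-5}$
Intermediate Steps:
$X{\left(W \right)} = \frac{9}{4}$ ($X{\left(W \right)} = - \frac{9}{-4} = \left(-9\right) \left(- \frac{1}{4}\right) = \frac{9}{4}$)
$O = - \frac{29151}{2}$ ($O = 3 \cdot 158 \left(-33 + \frac{9}{4}\right) = 3 \cdot 158 \left(- \frac{123}{4}\right) = 3 \left(- \frac{9717}{2}\right) = - \frac{29151}{2} \approx -14576.0$)
$\frac{1}{O + 30890} = \frac{1}{- \frac{29151}{2} + 30890} = \frac{1}{\frac{32629}{2}} = \frac{2}{32629}$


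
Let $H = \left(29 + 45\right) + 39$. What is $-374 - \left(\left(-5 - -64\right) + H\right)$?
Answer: $-546$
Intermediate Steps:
$H = 113$ ($H = 74 + 39 = 113$)
$-374 - \left(\left(-5 - -64\right) + H\right) = -374 - \left(\left(-5 - -64\right) + 113\right) = -374 - \left(\left(-5 + 64\right) + 113\right) = -374 - \left(59 + 113\right) = -374 - 172 = -546$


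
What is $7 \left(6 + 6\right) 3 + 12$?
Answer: $264$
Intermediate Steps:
$7 \left(6 + 6\right) 3 + 12 = 7 \cdot 12 \cdot 3 + 12 = 7 \cdot 36 + 12 = 252 + 12 = 264$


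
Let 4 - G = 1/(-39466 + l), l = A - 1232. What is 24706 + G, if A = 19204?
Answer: 531116741/21494 ≈ 24710.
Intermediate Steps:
l = 17972 (l = 19204 - 1232 = 17972)
G = 85977/21494 (G = 4 - 1/(-39466 + 17972) = 4 - 1/(-21494) = 4 - 1*(-1/21494) = 4 + 1/21494 = 85977/21494 ≈ 4.0000)
24706 + G = 24706 + 85977/21494 = 531116741/21494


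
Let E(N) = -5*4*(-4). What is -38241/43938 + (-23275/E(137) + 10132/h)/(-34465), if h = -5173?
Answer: -6001171066133/6963194451920 ≈ -0.86184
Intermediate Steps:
E(N) = 80 (E(N) = -20*(-4) = 80)
-38241/43938 + (-23275/E(137) + 10132/h)/(-34465) = -38241/43938 + (-23275/80 + 10132/(-5173))/(-34465) = -38241*1/43938 + (-23275*1/80 + 10132*(-1/5173))*(-1/34465) = -4249/4882 + (-4655/16 - 10132/5173)*(-1/34465) = -4249/4882 - 24242427/82768*(-1/34465) = -4249/4882 + 24242427/2852599120 = -6001171066133/6963194451920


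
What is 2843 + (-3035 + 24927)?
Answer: 24735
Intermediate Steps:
2843 + (-3035 + 24927) = 2843 + 21892 = 24735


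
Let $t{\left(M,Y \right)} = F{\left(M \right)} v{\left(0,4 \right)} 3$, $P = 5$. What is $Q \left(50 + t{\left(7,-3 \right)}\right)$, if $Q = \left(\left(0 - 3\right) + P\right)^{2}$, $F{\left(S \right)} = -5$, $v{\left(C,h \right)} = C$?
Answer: $200$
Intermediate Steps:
$t{\left(M,Y \right)} = 0$ ($t{\left(M,Y \right)} = \left(-5\right) 0 \cdot 3 = 0 \cdot 3 = 0$)
$Q = 4$ ($Q = \left(\left(0 - 3\right) + 5\right)^{2} = \left(-3 + 5\right)^{2} = 2^{2} = 4$)
$Q \left(50 + t{\left(7,-3 \right)}\right) = 4 \left(50 + 0\right) = 4 \cdot 50 = 200$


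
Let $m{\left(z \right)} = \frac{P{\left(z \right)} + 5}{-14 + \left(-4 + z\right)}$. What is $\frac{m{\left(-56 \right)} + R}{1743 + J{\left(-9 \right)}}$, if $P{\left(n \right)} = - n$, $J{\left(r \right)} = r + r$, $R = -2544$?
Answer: $- \frac{188317}{127650} \approx -1.4753$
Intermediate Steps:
$J{\left(r \right)} = 2 r$
$m{\left(z \right)} = \frac{5 - z}{-18 + z}$ ($m{\left(z \right)} = \frac{- z + 5}{-14 + \left(-4 + z\right)} = \frac{5 - z}{-18 + z}$)
$\frac{m{\left(-56 \right)} + R}{1743 + J{\left(-9 \right)}} = \frac{\frac{5 - -56}{-18 - 56} - 2544}{1743 + 2 \left(-9\right)} = \frac{\frac{5 + 56}{-74} - 2544}{1743 - 18} = \frac{\left(- \frac{1}{74}\right) 61 - 2544}{1725} = \left(- \frac{61}{74} - 2544\right) \frac{1}{1725} = \left(- \frac{188317}{74}\right) \frac{1}{1725} = - \frac{188317}{127650}$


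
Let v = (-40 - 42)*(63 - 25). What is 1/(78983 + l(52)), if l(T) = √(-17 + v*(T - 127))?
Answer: 78983/6238080606 - √233683/6238080606 ≈ 1.2584e-5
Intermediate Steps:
v = -3116 (v = -82*38 = -3116)
l(T) = √(395715 - 3116*T) (l(T) = √(-17 - 3116*(T - 127)) = √(-17 - 3116*(-127 + T)) = √(-17 + (395732 - 3116*T)) = √(395715 - 3116*T))
1/(78983 + l(52)) = 1/(78983 + √(395715 - 3116*52)) = 1/(78983 + √(395715 - 162032)) = 1/(78983 + √233683)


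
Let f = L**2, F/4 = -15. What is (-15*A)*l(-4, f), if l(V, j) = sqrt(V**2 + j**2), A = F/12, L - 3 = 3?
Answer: 300*sqrt(82) ≈ 2716.6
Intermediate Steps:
L = 6 (L = 3 + 3 = 6)
F = -60 (F = 4*(-15) = -60)
A = -5 (A = -60/12 = -60*1/12 = -5)
f = 36 (f = 6**2 = 36)
(-15*A)*l(-4, f) = (-15*(-5))*sqrt((-4)**2 + 36**2) = 75*sqrt(16 + 1296) = 75*sqrt(1312) = 75*(4*sqrt(82)) = 300*sqrt(82)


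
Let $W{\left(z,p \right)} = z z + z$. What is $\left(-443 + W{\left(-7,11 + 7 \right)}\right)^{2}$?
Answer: $160801$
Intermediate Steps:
$W{\left(z,p \right)} = z + z^{2}$ ($W{\left(z,p \right)} = z^{2} + z = z + z^{2}$)
$\left(-443 + W{\left(-7,11 + 7 \right)}\right)^{2} = \left(-443 - 7 \left(1 - 7\right)\right)^{2} = \left(-443 - -42\right)^{2} = \left(-443 + 42\right)^{2} = \left(-401\right)^{2} = 160801$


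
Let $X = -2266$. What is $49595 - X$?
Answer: $51861$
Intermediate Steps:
$49595 - X = 49595 - -2266 = 49595 + 2266 = 51861$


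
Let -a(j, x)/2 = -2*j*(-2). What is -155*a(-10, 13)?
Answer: -12400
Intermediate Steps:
a(j, x) = -8*j (a(j, x) = -2*(-2*j)*(-2) = -8*j)
-155*a(-10, 13) = -(-1240)*(-10) = -155*80 = -12400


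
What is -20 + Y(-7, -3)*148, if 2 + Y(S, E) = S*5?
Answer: -5496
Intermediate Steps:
Y(S, E) = -2 + 5*S (Y(S, E) = -2 + S*5 = -2 + 5*S)
-20 + Y(-7, -3)*148 = -20 + (-2 + 5*(-7))*148 = -20 + (-2 - 35)*148 = -20 - 37*148 = -20 - 5476 = -5496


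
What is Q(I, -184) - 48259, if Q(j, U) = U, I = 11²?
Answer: -48443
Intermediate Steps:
I = 121
Q(I, -184) - 48259 = -184 - 48259 = -48443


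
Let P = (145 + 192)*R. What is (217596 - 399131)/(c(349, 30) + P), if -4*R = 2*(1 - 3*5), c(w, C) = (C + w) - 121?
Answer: -181535/2617 ≈ -69.368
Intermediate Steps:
c(w, C) = -121 + C + w
R = 7 (R = -(1 - 3*5)/2 = -(1 - 15)/2 = -(-14)/2 = -1/4*(-28) = 7)
P = 2359 (P = (145 + 192)*7 = 337*7 = 2359)
(217596 - 399131)/(c(349, 30) + P) = (217596 - 399131)/((-121 + 30 + 349) + 2359) = -181535/(258 + 2359) = -181535/2617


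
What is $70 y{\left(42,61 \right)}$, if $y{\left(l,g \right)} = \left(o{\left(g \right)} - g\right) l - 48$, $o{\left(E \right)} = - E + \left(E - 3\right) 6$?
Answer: $661080$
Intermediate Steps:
$o{\left(E \right)} = -18 + 5 E$ ($o{\left(E \right)} = - E + \left(-3 + E\right) 6 = - E + \left(-18 + 6 E\right) = -18 + 5 E$)
$y{\left(l,g \right)} = -48 + l \left(-18 + 4 g\right)$ ($y{\left(l,g \right)} = \left(\left(-18 + 5 g\right) - g\right) l - 48 = \left(-18 + 4 g\right) l - 48 = l \left(-18 + 4 g\right) - 48 = -48 + l \left(-18 + 4 g\right)$)
$70 y{\left(42,61 \right)} = 70 \left(-48 - 756 + 4 \cdot 61 \cdot 42\right) = 70 \left(-48 - 756 + 10248\right) = 70 \cdot 9444 = 661080$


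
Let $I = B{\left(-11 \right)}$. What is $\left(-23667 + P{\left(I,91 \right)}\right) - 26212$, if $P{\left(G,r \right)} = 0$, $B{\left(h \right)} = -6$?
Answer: $-49879$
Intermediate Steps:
$I = -6$
$\left(-23667 + P{\left(I,91 \right)}\right) - 26212 = \left(-23667 + 0\right) - 26212 = -23667 - 26212 = -49879$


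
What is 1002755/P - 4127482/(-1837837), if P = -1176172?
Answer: 3011728517969/2161612419964 ≈ 1.3933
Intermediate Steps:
1002755/P - 4127482/(-1837837) = 1002755/(-1176172) - 4127482/(-1837837) = 1002755*(-1/1176172) - 4127482*(-1/1837837) = -1002755/1176172 + 4127482/1837837 = 3011728517969/2161612419964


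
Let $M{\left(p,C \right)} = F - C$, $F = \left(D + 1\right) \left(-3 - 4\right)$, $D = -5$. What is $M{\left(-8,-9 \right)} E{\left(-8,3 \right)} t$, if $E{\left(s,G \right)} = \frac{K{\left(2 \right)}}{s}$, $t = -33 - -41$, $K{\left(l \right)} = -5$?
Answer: $185$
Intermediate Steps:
$F = 28$ ($F = \left(-5 + 1\right) \left(-3 - 4\right) = \left(-4\right) \left(-7\right) = 28$)
$t = 8$ ($t = -33 + 41 = 8$)
$M{\left(p,C \right)} = 28 - C$
$E{\left(s,G \right)} = - \frac{5}{s}$
$M{\left(-8,-9 \right)} E{\left(-8,3 \right)} t = \left(28 - -9\right) \left(- \frac{5}{-8}\right) 8 = \left(28 + 9\right) \left(\left(-5\right) \left(- \frac{1}{8}\right)\right) 8 = 37 \cdot \frac{5}{8} \cdot 8 = \frac{185}{8} \cdot 8 = 185$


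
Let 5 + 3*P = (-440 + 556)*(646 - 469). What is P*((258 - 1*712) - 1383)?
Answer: -37708099/3 ≈ -1.2569e+7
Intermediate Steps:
P = 20527/3 (P = -5/3 + ((-440 + 556)*(646 - 469))/3 = -5/3 + (116*177)/3 = -5/3 + (⅓)*20532 = -5/3 + 6844 = 20527/3 ≈ 6842.3)
P*((258 - 1*712) - 1383) = 20527*((258 - 1*712) - 1383)/3 = 20527*((258 - 712) - 1383)/3 = 20527*(-454 - 1383)/3 = (20527/3)*(-1837) = -37708099/3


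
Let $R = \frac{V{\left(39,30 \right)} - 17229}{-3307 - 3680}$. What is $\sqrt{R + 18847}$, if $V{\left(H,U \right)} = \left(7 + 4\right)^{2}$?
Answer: $\frac{\sqrt{920195564739}}{6987} \approx 137.29$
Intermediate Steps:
$V{\left(H,U \right)} = 121$ ($V{\left(H,U \right)} = 11^{2} = 121$)
$R = \frac{17108}{6987}$ ($R = \frac{121 - 17229}{-3307 - 3680} = - \frac{17108}{-6987} = \left(-17108\right) \left(- \frac{1}{6987}\right) = \frac{17108}{6987} \approx 2.4485$)
$\sqrt{R + 18847} = \sqrt{\frac{17108}{6987} + 18847} = \sqrt{\frac{131701097}{6987}} = \frac{\sqrt{920195564739}}{6987}$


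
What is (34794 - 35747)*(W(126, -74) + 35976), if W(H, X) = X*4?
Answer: -34003040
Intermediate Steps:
W(H, X) = 4*X
(34794 - 35747)*(W(126, -74) + 35976) = (34794 - 35747)*(4*(-74) + 35976) = -953*(-296 + 35976) = -953*35680 = -34003040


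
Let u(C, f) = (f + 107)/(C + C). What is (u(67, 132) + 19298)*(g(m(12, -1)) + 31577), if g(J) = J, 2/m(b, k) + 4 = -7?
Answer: 898293565995/1474 ≈ 6.0943e+8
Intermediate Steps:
u(C, f) = (107 + f)/(2*C) (u(C, f) = (107 + f)/((2*C)) = (107 + f)*(1/(2*C)) = (107 + f)/(2*C))
m(b, k) = -2/11 (m(b, k) = 2/(-4 - 7) = 2/(-11) = 2*(-1/11) = -2/11)
(u(67, 132) + 19298)*(g(m(12, -1)) + 31577) = ((½)*(107 + 132)/67 + 19298)*(-2/11 + 31577) = ((½)*(1/67)*239 + 19298)*(347345/11) = (239/134 + 19298)*(347345/11) = (2586171/134)*(347345/11) = 898293565995/1474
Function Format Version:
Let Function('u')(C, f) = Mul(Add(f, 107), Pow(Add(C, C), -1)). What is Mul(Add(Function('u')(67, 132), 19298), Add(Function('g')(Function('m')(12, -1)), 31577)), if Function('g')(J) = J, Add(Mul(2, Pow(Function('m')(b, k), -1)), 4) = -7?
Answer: Rational(898293565995, 1474) ≈ 6.0943e+8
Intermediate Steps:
Function('u')(C, f) = Mul(Rational(1, 2), Pow(C, -1), Add(107, f)) (Function('u')(C, f) = Mul(Add(107, f), Pow(Mul(2, C), -1)) = Mul(Add(107, f), Mul(Rational(1, 2), Pow(C, -1))) = Mul(Rational(1, 2), Pow(C, -1), Add(107, f)))
Function('m')(b, k) = Rational(-2, 11) (Function('m')(b, k) = Mul(2, Pow(Add(-4, -7), -1)) = Mul(2, Pow(-11, -1)) = Mul(2, Rational(-1, 11)) = Rational(-2, 11))
Mul(Add(Function('u')(67, 132), 19298), Add(Function('g')(Function('m')(12, -1)), 31577)) = Mul(Add(Mul(Rational(1, 2), Pow(67, -1), Add(107, 132)), 19298), Add(Rational(-2, 11), 31577)) = Mul(Add(Mul(Rational(1, 2), Rational(1, 67), 239), 19298), Rational(347345, 11)) = Mul(Add(Rational(239, 134), 19298), Rational(347345, 11)) = Mul(Rational(2586171, 134), Rational(347345, 11)) = Rational(898293565995, 1474)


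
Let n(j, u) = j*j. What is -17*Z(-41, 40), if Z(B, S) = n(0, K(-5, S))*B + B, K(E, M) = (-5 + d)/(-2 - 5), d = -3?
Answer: 697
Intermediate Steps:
K(E, M) = 8/7 (K(E, M) = (-5 - 3)/(-2 - 5) = -8/(-7) = -8*(-⅐) = 8/7)
n(j, u) = j²
Z(B, S) = B (Z(B, S) = 0²*B + B = 0*B + B = 0 + B = B)
-17*Z(-41, 40) = -17*(-41) = 697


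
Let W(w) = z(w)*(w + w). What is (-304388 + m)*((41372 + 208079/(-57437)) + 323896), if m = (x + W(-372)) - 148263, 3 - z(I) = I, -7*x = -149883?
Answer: -104304179485011938/402059 ≈ -2.5943e+11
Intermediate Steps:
x = 149883/7 (x = -1/7*(-149883) = 149883/7 ≈ 21412.)
z(I) = 3 - I
W(w) = 2*w*(3 - w) (W(w) = (3 - w)*(w + w) = (3 - w)*(2*w) = 2*w*(3 - w))
m = -2840958/7 (m = (149883/7 + 2*(-372)*(3 - 1*(-372))) - 148263 = (149883/7 + 2*(-372)*(3 + 372)) - 148263 = (149883/7 + 2*(-372)*375) - 148263 = (149883/7 - 279000) - 148263 = -1803117/7 - 148263 = -2840958/7 ≈ -4.0585e+5)
(-304388 + m)*((41372 + 208079/(-57437)) + 323896) = (-304388 - 2840958/7)*((41372 + 208079/(-57437)) + 323896) = -4971674*((41372 + 208079*(-1/57437)) + 323896)/7 = -4971674*((41372 - 208079/57437) + 323896)/7 = -4971674*(2376075485/57437 + 323896)/7 = -4971674/7*20979690037/57437 = -104304179485011938/402059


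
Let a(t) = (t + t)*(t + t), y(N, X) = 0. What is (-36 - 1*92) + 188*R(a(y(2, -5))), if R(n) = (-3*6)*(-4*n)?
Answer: -128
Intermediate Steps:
a(t) = 4*t² (a(t) = (2*t)*(2*t) = 4*t²)
R(n) = 72*n (R(n) = -(-72)*n = 72*n)
(-36 - 1*92) + 188*R(a(y(2, -5))) = (-36 - 1*92) + 188*(72*(4*0²)) = (-36 - 92) + 188*(72*(4*0)) = -128 + 188*(72*0) = -128 + 188*0 = -128 + 0 = -128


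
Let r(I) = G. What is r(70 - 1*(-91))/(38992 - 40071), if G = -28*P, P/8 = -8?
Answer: -1792/1079 ≈ -1.6608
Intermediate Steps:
P = -64 (P = 8*(-8) = -64)
G = 1792 (G = -28*(-64) = 1792)
r(I) = 1792
r(70 - 1*(-91))/(38992 - 40071) = 1792/(38992 - 40071) = 1792/(-1079) = 1792*(-1/1079) = -1792/1079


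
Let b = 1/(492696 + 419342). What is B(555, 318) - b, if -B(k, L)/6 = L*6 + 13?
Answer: -10512149989/912038 ≈ -11526.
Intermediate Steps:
B(k, L) = -78 - 36*L (B(k, L) = -6*(L*6 + 13) = -6*(6*L + 13) = -6*(13 + 6*L) = -78 - 36*L)
b = 1/912038 ≈ 1.0964e-6
B(555, 318) - b = (-78 - 36*318) - 1*1/912038 = (-78 - 11448) - 1/912038 = -11526 - 1/912038 = -10512149989/912038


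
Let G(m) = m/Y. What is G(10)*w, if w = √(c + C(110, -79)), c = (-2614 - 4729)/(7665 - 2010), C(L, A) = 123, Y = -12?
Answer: -√3891895410/6786 ≈ -9.1932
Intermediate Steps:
G(m) = -m/12 (G(m) = m/(-12) = m*(-1/12) = -m/12)
c = -7343/5655 ≈ -1.2985
w = √3891895410/5655 (w = √(-7343/5655 + 123) = √(688222/5655) = √3891895410/5655 ≈ 11.032)
G(10)*w = (-1/12*10)*(√3891895410/5655) = -√3891895410/6786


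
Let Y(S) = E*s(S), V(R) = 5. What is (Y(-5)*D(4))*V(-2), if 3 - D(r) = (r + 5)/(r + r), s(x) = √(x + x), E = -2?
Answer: -75*I*√10/4 ≈ -59.293*I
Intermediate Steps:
s(x) = √2*√x (s(x) = √(2*x) = √2*√x)
Y(S) = -2*√2*√S
D(r) = 3 - (5 + r)/(2*r) (D(r) = 3 - (r + 5)/(r + r) = 3 - (5 + r)/(2*r))
(Y(-5)*D(4))*V(-2) = ((-2*√2*√(-5))*((5/2)*(-1 + 4)/4))*5 = ((-2*√2*I*√5)*((5/2)*(¼)*3))*5 = (-2*I*√10*(15/8))*5 = -15*I*√10/4*5 = -75*I*√10/4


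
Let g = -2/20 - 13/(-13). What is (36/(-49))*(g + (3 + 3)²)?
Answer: -6642/245 ≈ -27.110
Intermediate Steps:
g = 9/10 (g = -2*1/20 - 13*(-1/13) = -⅒ + 1 = 9/10 ≈ 0.90000)
(36/(-49))*(g + (3 + 3)²) = (36/(-49))*(9/10 + (3 + 3)²) = (36*(-1/49))*(9/10 + 6²) = -36*(9/10 + 36)/49 = -36/49*369/10 = -6642/245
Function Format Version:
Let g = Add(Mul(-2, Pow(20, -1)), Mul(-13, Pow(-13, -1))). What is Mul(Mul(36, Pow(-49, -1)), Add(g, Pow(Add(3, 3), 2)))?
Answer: Rational(-6642, 245) ≈ -27.110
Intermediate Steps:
g = Rational(9, 10) (g = Add(Mul(-2, Rational(1, 20)), Mul(-13, Rational(-1, 13))) = Add(Rational(-1, 10), 1) = Rational(9, 10) ≈ 0.90000)
Mul(Mul(36, Pow(-49, -1)), Add(g, Pow(Add(3, 3), 2))) = Mul(Mul(36, Pow(-49, -1)), Add(Rational(9, 10), Pow(Add(3, 3), 2))) = Mul(Mul(36, Rational(-1, 49)), Add(Rational(9, 10), Pow(6, 2))) = Mul(Rational(-36, 49), Add(Rational(9, 10), 36)) = Mul(Rational(-36, 49), Rational(369, 10)) = Rational(-6642, 245)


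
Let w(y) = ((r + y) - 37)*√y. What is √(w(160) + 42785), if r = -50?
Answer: √(42785 + 292*√10) ≈ 209.07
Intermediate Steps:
w(y) = √y*(-87 + y) (w(y) = ((-50 + y) - 37)*√y = (-87 + y)*√y = √y*(-87 + y))
√(w(160) + 42785) = √(√160*(-87 + 160) + 42785) = √((4*√10)*73 + 42785) = √(292*√10 + 42785) = √(42785 + 292*√10)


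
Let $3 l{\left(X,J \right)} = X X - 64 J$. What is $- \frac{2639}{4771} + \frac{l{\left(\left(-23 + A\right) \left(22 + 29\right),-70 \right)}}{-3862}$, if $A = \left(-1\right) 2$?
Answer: $- \frac{600600493}{4252062} \approx -141.25$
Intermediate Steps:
$A = -2$
$l{\left(X,J \right)} = - \frac{64 J}{3} + \frac{X^{2}}{3}$ ($l{\left(X,J \right)} = \frac{X X - 64 J}{3} = \frac{X^{2} - 64 J}{3} = - \frac{64 J}{3} + \frac{X^{2}}{3}$)
$- \frac{2639}{4771} + \frac{l{\left(\left(-23 + A\right) \left(22 + 29\right),-70 \right)}}{-3862} = - \frac{2639}{4771} + \frac{\left(- \frac{64}{3}\right) \left(-70\right) + \frac{\left(\left(-23 - 2\right) \left(22 + 29\right)\right)^{2}}{3}}{-3862} = \left(-2639\right) \frac{1}{4771} + \left(\frac{4480}{3} + \frac{\left(\left(-25\right) 51\right)^{2}}{3}\right) \left(- \frac{1}{3862}\right) = - \frac{203}{367} + \left(\frac{4480}{3} + \frac{\left(-1275\right)^{2}}{3}\right) \left(- \frac{1}{3862}\right) = - \frac{203}{367} + \left(\frac{4480}{3} + \frac{1}{3} \cdot 1625625\right) \left(- \frac{1}{3862}\right) = - \frac{203}{367} + \left(\frac{4480}{3} + 541875\right) \left(- \frac{1}{3862}\right) = - \frac{203}{367} + \frac{1630105}{3} \left(- \frac{1}{3862}\right) = - \frac{203}{367} - \frac{1630105}{11586} = - \frac{600600493}{4252062}$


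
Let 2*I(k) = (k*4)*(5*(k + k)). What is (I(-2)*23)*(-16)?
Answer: -29440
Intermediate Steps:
I(k) = 20*k² (I(k) = ((k*4)*(5*(k + k)))/2 = ((4*k)*(5*(2*k)))/2 = ((4*k)*(10*k))/2 = (40*k²)/2 = 20*k²)
(I(-2)*23)*(-16) = ((20*(-2)²)*23)*(-16) = ((20*4)*23)*(-16) = (80*23)*(-16) = 1840*(-16) = -29440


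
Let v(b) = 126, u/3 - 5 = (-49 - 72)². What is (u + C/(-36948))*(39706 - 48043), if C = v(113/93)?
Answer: -2255743615671/6158 ≈ -3.6631e+8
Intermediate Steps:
u = 43938 (u = 15 + 3*(-49 - 72)² = 15 + 3*(-121)² = 15 + 3*14641 = 15 + 43923 = 43938)
C = 126
(u + C/(-36948))*(39706 - 48043) = (43938 + 126/(-36948))*(39706 - 48043) = (43938 + 126*(-1/36948))*(-8337) = (43938 - 21/6158)*(-8337) = (270570183/6158)*(-8337) = -2255743615671/6158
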